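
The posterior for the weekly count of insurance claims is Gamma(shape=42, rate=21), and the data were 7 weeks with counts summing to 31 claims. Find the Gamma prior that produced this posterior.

Gamma(shape=11, rate=14)

A Gamma(α, β) prior (rate parametrization) on a Poisson rate with n observations summing to S gives posterior Gamma(α+S, β+n).
So α = 42 − 31 = 11 and β = 21 − 7 = 14.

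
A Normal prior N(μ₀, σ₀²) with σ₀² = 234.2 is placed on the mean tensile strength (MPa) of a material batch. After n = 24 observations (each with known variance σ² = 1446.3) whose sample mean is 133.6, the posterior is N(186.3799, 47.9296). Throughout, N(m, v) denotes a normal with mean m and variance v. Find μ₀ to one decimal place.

The posterior mean is a precision-weighted average: μ_n = (τ₀μ₀ + τ_data·x̄)/(τ₀+τ_data), with τ₀=1/σ₀² and τ_data=n/σ².
Here τ₀ = 1/234.2 = 0.004270 and τ_data = 24/1446.3 = 0.016594, so τ_n = 0.020864.
Rearranging for μ₀: μ₀ = (μ_n·τ_n − τ_data·x̄)/τ₀ = (186.3799·0.020864 − 0.016594·133.6) / 0.004270 = 1.671672/0.004270 ≈ 391.5.

μ₀ = 391.5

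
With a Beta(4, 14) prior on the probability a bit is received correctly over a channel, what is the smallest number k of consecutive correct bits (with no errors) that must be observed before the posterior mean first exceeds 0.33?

k = 3

After k correct bits and 0 errors the posterior is Beta(4+k, 14), with mean (4+k)/(4+14+k).
Set (4+k)/(18+k) > 0.33 and solve: k > (0.33·18 − 4)/(1 − 0.33) = 2.896.
The smallest integer exceeding 2.896 is 3.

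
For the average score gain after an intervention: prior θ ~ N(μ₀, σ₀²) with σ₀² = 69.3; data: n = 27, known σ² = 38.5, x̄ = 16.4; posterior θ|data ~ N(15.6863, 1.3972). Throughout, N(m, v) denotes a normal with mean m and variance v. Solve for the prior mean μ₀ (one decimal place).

μ₀ = -19.0

With known observation variance, the Normal–Normal posterior has precision τ_n = τ₀ + n/σ² and mean μ_n = (τ₀μ₀ + (n/σ²)x̄)/τ_n.
Here τ₀ = 1/69.3 = 0.014430 and τ_data = 27/38.5 = 0.701299, so τ_n = 0.715729.
Rearranging for μ₀: μ₀ = (μ_n·τ_n − τ_data·x̄)/τ₀ = (15.6863·0.715729 − 0.701299·16.4) / 0.014430 = -0.274164/0.014430 ≈ -19.0.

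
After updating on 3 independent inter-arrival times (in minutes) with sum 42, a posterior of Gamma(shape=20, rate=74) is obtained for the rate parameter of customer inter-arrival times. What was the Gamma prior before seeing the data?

For an exponential likelihood with a Gamma(α, β) prior on the rate, n observations with total T give posterior Gamma(α+n, β+T).
So α = 20 − 3 = 17 and β = 74 − 42 = 32.

Gamma(shape=17, rate=32)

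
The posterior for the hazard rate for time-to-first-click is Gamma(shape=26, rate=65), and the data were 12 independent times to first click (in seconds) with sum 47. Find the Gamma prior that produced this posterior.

For an exponential likelihood with a Gamma(α, β) prior on the rate, n observations with total T give posterior Gamma(α+n, β+T).
So α = 26 − 12 = 14 and β = 65 − 47 = 18.

Gamma(shape=14, rate=18)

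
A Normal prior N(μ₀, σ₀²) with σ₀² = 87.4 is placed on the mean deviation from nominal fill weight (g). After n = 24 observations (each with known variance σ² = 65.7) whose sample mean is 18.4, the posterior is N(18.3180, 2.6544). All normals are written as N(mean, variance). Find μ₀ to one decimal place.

μ₀ = 15.7

The posterior mean is a precision-weighted average: μ_n = (τ₀μ₀ + τ_data·x̄)/(τ₀+τ_data), with τ₀=1/σ₀² and τ_data=n/σ².
Here τ₀ = 1/87.4 = 0.011442 and τ_data = 24/65.7 = 0.365297, so τ_n = 0.376739.
Rearranging for μ₀: μ₀ = (μ_n·τ_n − τ_data·x̄)/τ₀ = (18.3180·0.376739 − 0.365297·18.4) / 0.011442 = 0.179640/0.011442 ≈ 15.7.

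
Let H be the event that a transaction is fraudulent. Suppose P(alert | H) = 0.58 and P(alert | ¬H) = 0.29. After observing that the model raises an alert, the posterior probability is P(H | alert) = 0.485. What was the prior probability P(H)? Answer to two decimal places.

Bayes' rule in odds form gives O(H|E) = O(H)·[P(E|H)/P(E|¬H)], hence O(H) = O(H|E)/LR.
Posterior odds = 0.485/(1−0.485) = 0.9417. LR = 0.58/0.29 = 2.0000.
Prior odds = 0.9417/2.0000 = 0.4708, so P(H) = 0.4708/(1+0.4708) ≈ 0.32.

P(H) = 0.32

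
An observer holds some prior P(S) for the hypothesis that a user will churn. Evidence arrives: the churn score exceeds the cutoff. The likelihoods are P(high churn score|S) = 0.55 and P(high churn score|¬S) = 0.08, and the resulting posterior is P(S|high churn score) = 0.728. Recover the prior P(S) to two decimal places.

P(S) = 0.28

In odds form, posterior odds = prior odds × likelihood ratio, so prior odds = posterior odds ÷ LR.
Posterior odds = 0.728/(1−0.728) = 2.6765. LR = 0.55/0.08 = 6.8750.
Prior odds = 2.6765/6.8750 = 0.3893, so P(S) = 0.3893/(1+0.3893) ≈ 0.28.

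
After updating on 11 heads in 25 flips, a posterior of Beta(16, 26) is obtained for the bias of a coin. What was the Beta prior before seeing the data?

Beta is conjugate to the binomial likelihood: posterior = Beta(α+s, β+f).
Subtract the data counts: 16−11=5, 26−14=12.

Beta(5, 12)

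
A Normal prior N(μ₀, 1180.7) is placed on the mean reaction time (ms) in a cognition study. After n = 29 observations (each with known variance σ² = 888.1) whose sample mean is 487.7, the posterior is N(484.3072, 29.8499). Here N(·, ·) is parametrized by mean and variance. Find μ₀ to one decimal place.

μ₀ = 353.5

With known observation variance, the Normal–Normal posterior has precision τ_n = τ₀ + n/σ² and mean μ_n = (τ₀μ₀ + (n/σ²)x̄)/τ_n.
Here τ₀ = 1/1180.7 = 0.000847 and τ_data = 29/888.1 = 0.032654, so τ_n = 0.033501.
Rearranging for μ₀: μ₀ = (μ_n·τ_n − τ_data·x̄)/τ₀ = (484.3072·0.033501 − 0.032654·487.7) / 0.000847 = 0.299420/0.000847 ≈ 353.5.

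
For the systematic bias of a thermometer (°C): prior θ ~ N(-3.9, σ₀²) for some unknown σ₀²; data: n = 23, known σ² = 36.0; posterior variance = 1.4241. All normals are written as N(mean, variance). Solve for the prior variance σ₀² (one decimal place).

Posterior precision equals prior precision plus data precision: 1/σ_n² = 1/σ₀² + n/σ².
So 1/σ₀² = 1/1.4241 − 23/36.0 = 0.702198 − 0.638889 = 0.063309.
Hence σ₀² = 1/0.063309 ≈ 15.8.

σ₀² = 15.8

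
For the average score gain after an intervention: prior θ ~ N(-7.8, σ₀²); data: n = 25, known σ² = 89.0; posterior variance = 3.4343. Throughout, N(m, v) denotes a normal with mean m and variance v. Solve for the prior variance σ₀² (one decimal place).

Posterior precision equals prior precision plus data precision: 1/σ_n² = 1/σ₀² + n/σ².
So 1/σ₀² = 1/3.4343 − 25/89.0 = 0.291180 − 0.280899 = 0.010281.
Hence σ₀² = 1/0.010281 ≈ 97.3.

σ₀² = 97.3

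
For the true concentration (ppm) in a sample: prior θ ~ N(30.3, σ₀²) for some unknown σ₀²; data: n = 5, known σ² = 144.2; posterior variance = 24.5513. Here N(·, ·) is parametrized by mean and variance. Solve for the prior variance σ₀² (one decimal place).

σ₀² = 165.1

Posterior precision equals prior precision plus data precision: 1/σ_n² = 1/σ₀² + n/σ².
So 1/σ₀² = 1/24.5513 − 5/144.2 = 0.040731 − 0.034674 = 0.006057.
Hence σ₀² = 1/0.006057 ≈ 165.1.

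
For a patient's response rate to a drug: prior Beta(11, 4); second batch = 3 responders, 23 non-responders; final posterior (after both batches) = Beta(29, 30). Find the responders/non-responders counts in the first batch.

Sequential conjugate updates are equivalent to a single update on the pooled data, so total successes = posterior α − prior α and total failures = posterior β − prior β.
Total across both batches: 29−11=18 responders, 30−4=26 non-responders.
Subtract the second batch: 18−3=15 responders and 26−23=3 non-responders.

15 responders and 3 non-responders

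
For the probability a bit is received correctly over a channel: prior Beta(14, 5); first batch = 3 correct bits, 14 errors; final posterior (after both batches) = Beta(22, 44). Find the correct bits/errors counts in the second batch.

Sequential conjugate updates are equivalent to a single update on the pooled data, so total successes = posterior α − prior α and total failures = posterior β − prior β.
Total across both batches: 22−14=8 correct bits, 44−5=39 errors.
Subtract the first batch: 8−3=5 correct bits and 39−14=25 errors.

5 correct bits and 25 errors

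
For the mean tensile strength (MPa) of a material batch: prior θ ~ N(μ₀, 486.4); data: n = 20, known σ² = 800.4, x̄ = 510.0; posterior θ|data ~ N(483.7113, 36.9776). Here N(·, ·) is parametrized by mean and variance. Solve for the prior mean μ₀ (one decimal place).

μ₀ = 164.2

With known observation variance, the Normal–Normal posterior has precision τ_n = τ₀ + n/σ² and mean μ_n = (τ₀μ₀ + (n/σ²)x̄)/τ_n.
Here τ₀ = 1/486.4 = 0.002056 and τ_data = 20/800.4 = 0.024988, so τ_n = 0.027044.
Rearranging for μ₀: μ₀ = (μ_n·τ_n − τ_data·x̄)/τ₀ = (483.7113·0.027044 − 0.024988·510.0) / 0.002056 = 0.337608/0.002056 ≈ 164.2.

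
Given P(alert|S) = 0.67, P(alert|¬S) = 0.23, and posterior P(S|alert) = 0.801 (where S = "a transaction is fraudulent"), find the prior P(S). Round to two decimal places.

P(S) = 0.58

In odds form, posterior odds = prior odds × likelihood ratio, so prior odds = posterior odds ÷ LR.
Posterior odds = 0.801/(1−0.801) = 4.0251. LR = 0.67/0.23 = 2.9130.
Prior odds = 4.0251/2.9130 = 1.3818, so P(S) = 1.3818/(1+1.3818) ≈ 0.58.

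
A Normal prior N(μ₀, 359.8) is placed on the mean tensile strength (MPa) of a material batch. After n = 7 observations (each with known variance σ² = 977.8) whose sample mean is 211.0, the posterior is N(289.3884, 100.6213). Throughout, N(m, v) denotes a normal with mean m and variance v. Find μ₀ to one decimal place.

μ₀ = 491.3

With known observation variance, the Normal–Normal posterior has precision τ_n = τ₀ + n/σ² and mean μ_n = (τ₀μ₀ + (n/σ²)x̄)/τ_n.
Here τ₀ = 1/359.8 = 0.002779 and τ_data = 7/977.8 = 0.007159, so τ_n = 0.009938.
Rearranging for μ₀: μ₀ = (μ_n·τ_n − τ_data·x̄)/τ₀ = (289.3884·0.009938 − 0.007159·211.0) / 0.002779 = 1.365393/0.002779 ≈ 491.3.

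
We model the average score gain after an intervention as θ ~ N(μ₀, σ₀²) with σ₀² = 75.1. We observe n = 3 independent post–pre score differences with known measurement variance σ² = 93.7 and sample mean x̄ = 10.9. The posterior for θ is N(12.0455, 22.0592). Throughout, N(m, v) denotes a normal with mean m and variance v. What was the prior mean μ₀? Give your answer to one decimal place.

With known observation variance, the Normal–Normal posterior has precision τ_n = τ₀ + n/σ² and mean μ_n = (τ₀μ₀ + (n/σ²)x̄)/τ_n.
Here τ₀ = 1/75.1 = 0.013316 and τ_data = 3/93.7 = 0.032017, so τ_n = 0.045333.
Rearranging for μ₀: μ₀ = (μ_n·τ_n − τ_data·x̄)/τ₀ = (12.0455·0.045333 − 0.032017·10.9) / 0.013316 = 0.197073/0.013316 ≈ 14.8.

μ₀ = 14.8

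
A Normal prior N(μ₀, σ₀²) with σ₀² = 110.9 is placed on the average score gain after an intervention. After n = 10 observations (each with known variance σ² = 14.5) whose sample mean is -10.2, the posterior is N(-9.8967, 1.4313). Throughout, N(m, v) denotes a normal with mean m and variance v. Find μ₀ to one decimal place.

μ₀ = 13.3

With known observation variance, the Normal–Normal posterior has precision τ_n = τ₀ + n/σ² and mean μ_n = (τ₀μ₀ + (n/σ²)x̄)/τ_n.
Here τ₀ = 1/110.9 = 0.009017 and τ_data = 10/14.5 = 0.689655, so τ_n = 0.698672.
Rearranging for μ₀: μ₀ = (μ_n·τ_n − τ_data·x̄)/τ₀ = (-9.8967·0.698672 − 0.689655·-10.2) / 0.009017 = 0.119934/0.009017 ≈ 13.3.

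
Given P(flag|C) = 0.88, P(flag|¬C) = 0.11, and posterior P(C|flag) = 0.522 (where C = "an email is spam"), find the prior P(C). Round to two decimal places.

Bayes' rule in odds form gives O(C|E) = O(C)·[P(E|C)/P(E|¬C)], hence O(C) = O(C|E)/LR.
Posterior odds = 0.522/(1−0.522) = 1.0921. LR = 0.88/0.11 = 8.0000.
Prior odds = 1.0921/8.0000 = 0.1365, so P(C) = 0.1365/(1+0.1365) ≈ 0.12.

P(C) = 0.12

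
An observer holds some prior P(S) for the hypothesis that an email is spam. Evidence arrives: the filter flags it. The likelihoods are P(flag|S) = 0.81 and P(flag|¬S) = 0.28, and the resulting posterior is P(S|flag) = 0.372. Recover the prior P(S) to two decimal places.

In odds form, posterior odds = prior odds × likelihood ratio, so prior odds = posterior odds ÷ LR.
Posterior odds = 0.372/(1−0.372) = 0.5924. LR = 0.81/0.28 = 2.8929.
Prior odds = 0.5924/2.8929 = 0.2048, so P(S) = 0.2048/(1+0.2048) ≈ 0.17.

P(S) = 0.17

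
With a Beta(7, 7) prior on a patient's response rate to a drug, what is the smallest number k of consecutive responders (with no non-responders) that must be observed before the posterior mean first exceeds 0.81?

k = 23

After k responders and 0 non-responders the posterior is Beta(7+k, 7), with mean (7+k)/(7+7+k).
Set (7+k)/(14+k) > 0.81 and solve: k > (0.81·14 − 7)/(1 − 0.81) = 22.842.
The smallest integer exceeding 22.842 is 23, and checking k=23: (30)/(37) = 0.8108 > 0.81.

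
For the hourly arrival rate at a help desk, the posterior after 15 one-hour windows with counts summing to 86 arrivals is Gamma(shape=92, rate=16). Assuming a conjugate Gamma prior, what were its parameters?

Gamma(shape=6, rate=1)

Gamma–Poisson conjugacy: posterior shape = α + Σxᵢ, posterior rate = β + n.
So α = 92 − 86 = 6 and β = 16 − 15 = 1.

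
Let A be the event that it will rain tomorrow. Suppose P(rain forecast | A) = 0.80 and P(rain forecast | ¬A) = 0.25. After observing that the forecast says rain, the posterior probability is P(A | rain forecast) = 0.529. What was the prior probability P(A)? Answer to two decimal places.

P(A) = 0.26

Bayes' rule in odds form gives O(A|E) = O(A)·[P(E|A)/P(E|¬A)], hence O(A) = O(A|E)/LR.
Posterior odds = 0.529/(1−0.529) = 1.1231. LR = 0.80/0.25 = 3.2000.
Prior odds = 1.1231/3.2000 = 0.3510, so P(A) = 0.3510/(1+0.3510) ≈ 0.26.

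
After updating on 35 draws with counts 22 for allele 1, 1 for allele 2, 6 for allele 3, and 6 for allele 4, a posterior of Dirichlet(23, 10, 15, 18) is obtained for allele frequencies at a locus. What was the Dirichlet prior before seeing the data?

For a Dirichlet(α) prior with multinomial counts c, the posterior is Dirichlet(α + c) componentwise.
Subtract each count from the matching posterior parameter: 23−22=1, 10−1=9, 15−6=9, 18−6=12.

Dirichlet(1, 9, 9, 12)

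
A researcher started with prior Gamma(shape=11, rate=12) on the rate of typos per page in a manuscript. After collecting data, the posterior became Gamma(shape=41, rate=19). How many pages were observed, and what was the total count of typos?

Gamma–Poisson conjugacy: posterior shape = α + Σxᵢ, posterior rate = β + n.
Matching: Σxᵢ = 41 − 11 = 30 and n = 19 − 12 = 7.

n = 7 pages with total 30 typos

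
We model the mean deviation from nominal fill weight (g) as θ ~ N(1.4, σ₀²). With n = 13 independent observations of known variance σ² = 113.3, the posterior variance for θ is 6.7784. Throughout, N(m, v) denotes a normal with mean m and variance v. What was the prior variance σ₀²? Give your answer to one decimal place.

Posterior precision equals prior precision plus data precision: 1/σ_n² = 1/σ₀² + n/σ².
So 1/σ₀² = 1/6.7784 − 13/113.3 = 0.147527 − 0.114740 = 0.032787.
Hence σ₀² = 1/0.032787 ≈ 30.5.

σ₀² = 30.5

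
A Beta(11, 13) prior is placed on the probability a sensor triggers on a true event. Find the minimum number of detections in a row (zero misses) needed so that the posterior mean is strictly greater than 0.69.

k = 18

After k detections and 0 misses the posterior is Beta(11+k, 13), with mean (11+k)/(11+13+k).
Set (11+k)/(24+k) > 0.69 and solve: k > (0.69·24 − 11)/(1 − 0.69) = 17.935.
The smallest integer exceeding 17.935 is 18, and checking k=18: (29)/(42) = 0.6905 > 0.69.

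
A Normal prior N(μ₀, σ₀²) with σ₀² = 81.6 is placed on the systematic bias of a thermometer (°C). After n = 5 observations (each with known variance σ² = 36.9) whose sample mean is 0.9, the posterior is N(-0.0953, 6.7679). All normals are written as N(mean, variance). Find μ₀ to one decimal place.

μ₀ = -11.1

The posterior mean is a precision-weighted average: μ_n = (τ₀μ₀ + τ_data·x̄)/(τ₀+τ_data), with τ₀=1/σ₀² and τ_data=n/σ².
Here τ₀ = 1/81.6 = 0.012255 and τ_data = 5/36.9 = 0.135501, so τ_n = 0.147756.
Rearranging for μ₀: μ₀ = (μ_n·τ_n − τ_data·x̄)/τ₀ = (-0.0953·0.147756 − 0.135501·0.9) / 0.012255 = -0.136032/0.012255 ≈ -11.1.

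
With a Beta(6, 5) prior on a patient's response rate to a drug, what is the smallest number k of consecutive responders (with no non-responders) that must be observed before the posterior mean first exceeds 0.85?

After k responders and 0 non-responders the posterior is Beta(6+k, 5), with mean (6+k)/(6+5+k).
Set (6+k)/(11+k) > 0.85 and solve: k > (0.85·11 − 6)/(1 − 0.85) = 22.333.
The smallest integer exceeding 22.333 is 23, and checking k=23: (29)/(34) = 0.8529 > 0.85.

k = 23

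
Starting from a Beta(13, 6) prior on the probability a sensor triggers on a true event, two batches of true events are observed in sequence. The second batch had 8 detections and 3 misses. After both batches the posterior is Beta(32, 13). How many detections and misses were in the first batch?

Sequential conjugate updates are equivalent to a single update on the pooled data, so total successes = posterior α − prior α and total failures = posterior β − prior β.
Total across both batches: 32−13=19 detections, 13−6=7 misses.
Subtract the second batch: 19−8=11 detections and 7−3=4 misses.

11 detections and 4 misses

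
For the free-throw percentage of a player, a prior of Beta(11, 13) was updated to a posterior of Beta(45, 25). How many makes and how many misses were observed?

A Beta(a, b) prior with s successes and f failures in binomial data gives a Beta(a+s, b+f) posterior.
So s = 45 − 11 = 34 and f = 25 − 13 = 12.

34 makes and 12 misses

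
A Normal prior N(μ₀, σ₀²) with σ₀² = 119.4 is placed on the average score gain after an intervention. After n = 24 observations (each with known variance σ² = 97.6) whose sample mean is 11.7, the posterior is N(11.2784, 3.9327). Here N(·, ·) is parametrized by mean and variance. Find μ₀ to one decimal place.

With known observation variance, the Normal–Normal posterior has precision τ_n = τ₀ + n/σ² and mean μ_n = (τ₀μ₀ + (n/σ²)x̄)/τ_n.
Here τ₀ = 1/119.4 = 0.008375 and τ_data = 24/97.6 = 0.245902, so τ_n = 0.254277.
Rearranging for μ₀: μ₀ = (μ_n·τ_n − τ_data·x̄)/τ₀ = (11.2784·0.254277 − 0.245902·11.7) / 0.008375 = -0.009216/0.008375 ≈ -1.1.

μ₀ = -1.1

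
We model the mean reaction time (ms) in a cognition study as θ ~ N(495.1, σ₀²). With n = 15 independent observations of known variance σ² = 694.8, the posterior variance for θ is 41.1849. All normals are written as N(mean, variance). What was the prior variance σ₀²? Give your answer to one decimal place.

For the Normal–Normal model with known σ², precisions add: τ_n = τ₀ + n/σ².
So 1/σ₀² = 1/41.1849 − 15/694.8 = 0.024281 − 0.021589 = 0.002692.
Hence σ₀² = 1/0.002692 ≈ 371.5.

σ₀² = 371.5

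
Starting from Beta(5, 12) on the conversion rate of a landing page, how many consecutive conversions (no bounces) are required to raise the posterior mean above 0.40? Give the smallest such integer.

After k conversions and 0 bounces the posterior is Beta(5+k, 12), with mean (5+k)/(5+12+k).
Set (5+k)/(17+k) > 0.40 and solve: k > (0.40·17 − 5)/(1 − 0.40) = 3.000.
The smallest integer exceeding 3.000 is 4.

k = 4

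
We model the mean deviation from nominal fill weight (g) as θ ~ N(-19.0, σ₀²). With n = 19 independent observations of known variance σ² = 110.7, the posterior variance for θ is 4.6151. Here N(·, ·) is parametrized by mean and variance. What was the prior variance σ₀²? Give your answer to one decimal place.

Posterior precision equals prior precision plus data precision: 1/σ_n² = 1/σ₀² + n/σ².
So 1/σ₀² = 1/4.6151 − 19/110.7 = 0.216680 − 0.171635 = 0.045045.
Hence σ₀² = 1/0.045045 ≈ 22.2.

σ₀² = 22.2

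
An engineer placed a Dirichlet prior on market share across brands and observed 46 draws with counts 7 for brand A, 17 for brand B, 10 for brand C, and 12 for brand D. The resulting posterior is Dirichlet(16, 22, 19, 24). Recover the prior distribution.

Dirichlet(9, 5, 9, 12)

For a Dirichlet(α) prior with multinomial counts c, the posterior is Dirichlet(α + c) componentwise.
Subtract each count from the matching posterior parameter: 16−7=9, 22−17=5, 19−10=9, 24−12=12.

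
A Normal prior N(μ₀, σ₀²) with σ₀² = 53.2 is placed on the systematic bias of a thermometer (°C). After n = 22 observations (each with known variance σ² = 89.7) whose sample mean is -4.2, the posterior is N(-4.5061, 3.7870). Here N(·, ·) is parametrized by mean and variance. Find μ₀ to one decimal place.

With known observation variance, the Normal–Normal posterior has precision τ_n = τ₀ + n/σ² and mean μ_n = (τ₀μ₀ + (n/σ²)x̄)/τ_n.
Here τ₀ = 1/53.2 = 0.018797 and τ_data = 22/89.7 = 0.245262, so τ_n = 0.264059.
Rearranging for μ₀: μ₀ = (μ_n·τ_n − τ_data·x̄)/τ₀ = (-4.5061·0.264059 − 0.245262·-4.2) / 0.018797 = -0.159776/0.018797 ≈ -8.5.

μ₀ = -8.5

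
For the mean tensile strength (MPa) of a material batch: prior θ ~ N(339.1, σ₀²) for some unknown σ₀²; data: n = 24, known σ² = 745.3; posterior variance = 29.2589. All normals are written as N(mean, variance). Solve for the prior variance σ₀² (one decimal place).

σ₀² = 506.1

Posterior precision equals prior precision plus data precision: 1/σ_n² = 1/σ₀² + n/σ².
So 1/σ₀² = 1/29.2589 − 24/745.3 = 0.034178 − 0.032202 = 0.001976.
Hence σ₀² = 1/0.001976 ≈ 506.1.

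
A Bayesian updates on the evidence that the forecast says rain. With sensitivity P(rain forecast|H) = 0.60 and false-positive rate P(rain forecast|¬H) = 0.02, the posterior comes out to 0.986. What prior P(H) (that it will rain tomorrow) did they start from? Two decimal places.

P(H) = 0.70

In odds form, posterior odds = prior odds × likelihood ratio, so prior odds = posterior odds ÷ LR.
Posterior odds = 0.986/(1−0.986) = 70.4286. LR = 0.60/0.02 = 30.0000.
Prior odds = 70.4286/30.0000 = 2.3476, so P(H) = 2.3476/(1+2.3476) ≈ 0.70.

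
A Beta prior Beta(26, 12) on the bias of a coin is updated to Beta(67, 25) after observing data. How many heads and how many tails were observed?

41 heads and 13 tails

Under Beta–binomial conjugacy the posterior parameters are (α+s, β+f).
So s = 67 − 26 = 41 and f = 25 − 12 = 13.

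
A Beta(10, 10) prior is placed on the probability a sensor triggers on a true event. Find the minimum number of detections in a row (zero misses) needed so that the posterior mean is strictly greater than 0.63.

After k detections and 0 misses the posterior is Beta(10+k, 10), with mean (10+k)/(10+10+k).
Set (10+k)/(20+k) > 0.63 and solve: k > (0.63·20 − 10)/(1 − 0.63) = 7.027.
The smallest integer exceeding 7.027 is 8, and checking k=8: (18)/(28) = 0.6429 > 0.63.

k = 8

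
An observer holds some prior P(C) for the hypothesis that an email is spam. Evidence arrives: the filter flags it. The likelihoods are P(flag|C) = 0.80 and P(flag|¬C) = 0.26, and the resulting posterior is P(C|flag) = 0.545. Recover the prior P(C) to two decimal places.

P(C) = 0.28

Bayes' rule in odds form gives O(C|E) = O(C)·[P(E|C)/P(E|¬C)], hence O(C) = O(C|E)/LR.
Posterior odds = 0.545/(1−0.545) = 1.1978. LR = 0.80/0.26 = 3.0769.
Prior odds = 1.1978/3.0769 = 0.3893, so P(C) = 0.3893/(1+0.3893) ≈ 0.28.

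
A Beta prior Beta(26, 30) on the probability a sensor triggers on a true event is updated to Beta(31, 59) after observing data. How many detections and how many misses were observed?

Under Beta–binomial conjugacy the posterior parameters are (a+s, b+f).
Match parameters: s=31−26=5, f=59−30=29.

5 detections and 29 misses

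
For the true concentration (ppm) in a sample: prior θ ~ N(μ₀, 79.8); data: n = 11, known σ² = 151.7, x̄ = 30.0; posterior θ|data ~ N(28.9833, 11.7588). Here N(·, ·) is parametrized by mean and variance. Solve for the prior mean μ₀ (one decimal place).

μ₀ = 23.1

The posterior mean is a precision-weighted average: μ_n = (τ₀μ₀ + τ_data·x̄)/(τ₀+τ_data), with τ₀=1/σ₀² and τ_data=n/σ².
Here τ₀ = 1/79.8 = 0.012531 and τ_data = 11/151.7 = 0.072512, so τ_n = 0.085043.
Rearranging for μ₀: μ₀ = (μ_n·τ_n − τ_data·x̄)/τ₀ = (28.9833·0.085043 − 0.072512·30.0) / 0.012531 = 0.289467/0.012531 ≈ 23.1.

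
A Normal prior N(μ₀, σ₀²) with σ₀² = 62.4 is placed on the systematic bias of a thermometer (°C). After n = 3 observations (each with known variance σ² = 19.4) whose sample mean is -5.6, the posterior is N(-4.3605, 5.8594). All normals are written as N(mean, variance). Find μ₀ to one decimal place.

With known observation variance, the Normal–Normal posterior has precision τ_n = τ₀ + n/σ² and mean μ_n = (τ₀μ₀ + (n/σ²)x̄)/τ_n.
Here τ₀ = 1/62.4 = 0.016026 and τ_data = 3/19.4 = 0.154639, so τ_n = 0.170665.
Rearranging for μ₀: μ₀ = (μ_n·τ_n − τ_data·x̄)/τ₀ = (-4.3605·0.170665 − 0.154639·-5.6) / 0.016026 = 0.121794/0.016026 ≈ 7.6.

μ₀ = 7.6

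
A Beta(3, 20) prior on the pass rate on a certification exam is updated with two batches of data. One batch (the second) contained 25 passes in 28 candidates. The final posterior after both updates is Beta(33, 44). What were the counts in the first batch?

5 passes and 21 failures

Sequential conjugate updates are equivalent to a single update on the pooled data, so total successes = posterior α − prior α and total failures = posterior β − prior β.
Total across both batches: 33−3=30 passes, 44−20=24 failures.
Subtract the second batch: 30−25=5 passes and 24−3=21 failures.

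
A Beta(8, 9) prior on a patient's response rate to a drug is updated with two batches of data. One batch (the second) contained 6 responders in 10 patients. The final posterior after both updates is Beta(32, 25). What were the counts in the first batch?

Sequential conjugate updates are equivalent to a single update on the pooled data, so total successes = posterior α − prior α and total failures = posterior β − prior β.
Total across both batches: 32−8=24 responders, 25−9=16 non-responders.
Subtract the second batch: 24−6=18 responders and 16−4=12 non-responders.

18 responders and 12 non-responders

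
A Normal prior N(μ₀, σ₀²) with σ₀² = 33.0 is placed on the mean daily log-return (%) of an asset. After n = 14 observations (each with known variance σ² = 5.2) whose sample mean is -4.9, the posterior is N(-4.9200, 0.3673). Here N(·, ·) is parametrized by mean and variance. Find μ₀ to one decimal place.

The posterior mean is a precision-weighted average: μ_n = (τ₀μ₀ + τ_data·x̄)/(τ₀+τ_data), with τ₀=1/σ₀² and τ_data=n/σ².
Here τ₀ = 1/33.0 = 0.030303 and τ_data = 14/5.2 = 2.692308, so τ_n = 2.722611.
Rearranging for μ₀: μ₀ = (μ_n·τ_n − τ_data·x̄)/τ₀ = (-4.9200·2.722611 − 2.692308·-4.9) / 0.030303 = -0.202937/0.030303 ≈ -6.7.

μ₀ = -6.7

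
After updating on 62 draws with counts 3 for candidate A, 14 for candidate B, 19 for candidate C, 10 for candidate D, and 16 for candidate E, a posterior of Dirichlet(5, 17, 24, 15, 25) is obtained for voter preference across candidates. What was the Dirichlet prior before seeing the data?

For a Dirichlet(α) prior with multinomial counts c, the posterior is Dirichlet(α + c) componentwise.
Subtract each count from the matching posterior parameter: 5−3=2, 17−14=3, 24−19=5, 15−10=5, 25−16=9.

Dirichlet(2, 3, 5, 5, 9)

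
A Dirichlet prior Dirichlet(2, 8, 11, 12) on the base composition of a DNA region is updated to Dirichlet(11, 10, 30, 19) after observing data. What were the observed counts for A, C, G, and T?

counts (9, 2, 19, 7)

For a Dirichlet(α) prior with multinomial counts c, the posterior is Dirichlet(α + c) componentwise.
Counts are posterior − prior componentwise: 11−2=9, 10−8=2, 30−11=19, 19−12=7.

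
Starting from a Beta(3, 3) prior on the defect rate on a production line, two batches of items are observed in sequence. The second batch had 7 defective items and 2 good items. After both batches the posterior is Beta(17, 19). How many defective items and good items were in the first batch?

Sequential conjugate updates are equivalent to a single update on the pooled data, so total successes = posterior α − prior α and total failures = posterior β − prior β.
Total across both batches: 17−3=14 defective items, 19−3=16 good items.
Subtract the second batch: 14−7=7 defective items and 16−2=14 good items.

7 defective items and 14 good items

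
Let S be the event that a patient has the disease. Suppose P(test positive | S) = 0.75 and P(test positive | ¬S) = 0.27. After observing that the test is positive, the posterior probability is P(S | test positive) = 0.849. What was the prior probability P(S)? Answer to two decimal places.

P(S) = 0.67

Bayes' rule in odds form gives O(S|E) = O(S)·[P(E|S)/P(E|¬S)], hence O(S) = O(S|E)/LR.
Posterior odds = 0.849/(1−0.849) = 5.6225. LR = 0.75/0.27 = 2.7778.
Prior odds = 5.6225/2.7778 = 2.0241, so P(S) = 2.0241/(1+2.0241) ≈ 0.67.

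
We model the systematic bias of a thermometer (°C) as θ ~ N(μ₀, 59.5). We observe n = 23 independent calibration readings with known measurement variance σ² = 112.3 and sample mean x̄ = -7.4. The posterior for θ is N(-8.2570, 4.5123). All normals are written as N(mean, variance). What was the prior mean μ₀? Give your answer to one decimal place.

μ₀ = -18.7

With known observation variance, the Normal–Normal posterior has precision τ_n = τ₀ + n/σ² and mean μ_n = (τ₀μ₀ + (n/σ²)x̄)/τ_n.
Here τ₀ = 1/59.5 = 0.016807 and τ_data = 23/112.3 = 0.204809, so τ_n = 0.221616.
Rearranging for μ₀: μ₀ = (μ_n·τ_n − τ_data·x̄)/τ₀ = (-8.2570·0.221616 − 0.204809·-7.4) / 0.016807 = -0.314297/0.016807 ≈ -18.7.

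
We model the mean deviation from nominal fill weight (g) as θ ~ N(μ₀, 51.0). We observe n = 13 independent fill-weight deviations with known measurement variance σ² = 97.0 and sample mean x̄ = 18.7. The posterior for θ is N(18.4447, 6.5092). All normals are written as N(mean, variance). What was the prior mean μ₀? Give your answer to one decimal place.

μ₀ = 16.7

With known observation variance, the Normal–Normal posterior has precision τ_n = τ₀ + n/σ² and mean μ_n = (τ₀μ₀ + (n/σ²)x̄)/τ_n.
Here τ₀ = 1/51.0 = 0.019608 and τ_data = 13/97.0 = 0.134021, so τ_n = 0.153629.
Rearranging for μ₀: μ₀ = (μ_n·τ_n − τ_data·x̄)/τ₀ = (18.4447·0.153629 − 0.134021·18.7) / 0.019608 = 0.327448/0.019608 ≈ 16.7.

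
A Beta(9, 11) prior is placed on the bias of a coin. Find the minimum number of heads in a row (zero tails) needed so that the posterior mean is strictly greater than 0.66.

k = 13

After k heads and 0 tails the posterior is Beta(9+k, 11), with mean (9+k)/(9+11+k).
Set (9+k)/(20+k) > 0.66 and solve: k > (0.66·20 − 9)/(1 − 0.66) = 12.353.
The smallest integer exceeding 12.353 is 13, and checking k=13: (22)/(33) = 0.6667 > 0.66.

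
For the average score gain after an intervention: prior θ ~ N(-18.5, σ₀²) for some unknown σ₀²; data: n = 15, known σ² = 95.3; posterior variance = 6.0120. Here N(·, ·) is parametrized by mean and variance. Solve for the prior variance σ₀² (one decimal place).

Posterior precision equals prior precision plus data precision: 1/σ_n² = 1/σ₀² + n/σ².
So 1/σ₀² = 1/6.0120 − 15/95.3 = 0.166334 − 0.157398 = 0.008936.
Hence σ₀² = 1/0.008936 ≈ 111.9.

σ₀² = 111.9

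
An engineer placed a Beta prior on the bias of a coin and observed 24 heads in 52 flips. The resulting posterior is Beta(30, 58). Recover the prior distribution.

Beta is conjugate to the binomial likelihood: posterior = Beta(α+s, β+f).
So α = 30 − 24 = 6 and β = 58 − 28 = 30.

Beta(6, 30)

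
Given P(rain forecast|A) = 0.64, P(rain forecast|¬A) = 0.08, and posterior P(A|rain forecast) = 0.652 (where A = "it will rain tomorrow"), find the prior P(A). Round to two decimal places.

Bayes' rule in odds form gives O(A|E) = O(A)·[P(E|A)/P(E|¬A)], hence O(A) = O(A|E)/LR.
Posterior odds = 0.652/(1−0.652) = 1.8736. LR = 0.64/0.08 = 8.0000.
Prior odds = 1.8736/8.0000 = 0.2342, so P(A) = 0.2342/(1+0.2342) ≈ 0.19.

P(A) = 0.19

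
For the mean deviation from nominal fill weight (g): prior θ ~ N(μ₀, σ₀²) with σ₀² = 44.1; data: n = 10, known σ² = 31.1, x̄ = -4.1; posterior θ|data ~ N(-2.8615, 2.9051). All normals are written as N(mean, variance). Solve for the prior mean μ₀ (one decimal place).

μ₀ = 14.7

With known observation variance, the Normal–Normal posterior has precision τ_n = τ₀ + n/σ² and mean μ_n = (τ₀μ₀ + (n/σ²)x̄)/τ_n.
Here τ₀ = 1/44.1 = 0.022676 and τ_data = 10/31.1 = 0.321543, so τ_n = 0.344219.
Rearranging for μ₀: μ₀ = (μ_n·τ_n − τ_data·x̄)/τ₀ = (-2.8615·0.344219 − 0.321543·-4.1) / 0.022676 = 0.333344/0.022676 ≈ 14.7.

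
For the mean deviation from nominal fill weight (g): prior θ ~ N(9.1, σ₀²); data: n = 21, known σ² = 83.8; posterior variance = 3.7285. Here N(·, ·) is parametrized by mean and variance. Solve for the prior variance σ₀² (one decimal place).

For the Normal–Normal model with known σ², precisions add: τ_n = τ₀ + n/σ².
So 1/σ₀² = 1/3.7285 − 21/83.8 = 0.268204 − 0.250597 = 0.017607.
Hence σ₀² = 1/0.017607 ≈ 56.8.

σ₀² = 56.8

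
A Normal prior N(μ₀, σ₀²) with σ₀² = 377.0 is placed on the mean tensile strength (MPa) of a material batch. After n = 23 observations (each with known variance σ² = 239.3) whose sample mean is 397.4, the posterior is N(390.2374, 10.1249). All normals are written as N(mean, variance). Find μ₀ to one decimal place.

The posterior mean is a precision-weighted average: μ_n = (τ₀μ₀ + τ_data·x̄)/(τ₀+τ_data), with τ₀=1/σ₀² and τ_data=n/σ².
Here τ₀ = 1/377.0 = 0.002653 and τ_data = 23/239.3 = 0.096114, so τ_n = 0.098767.
Rearranging for μ₀: μ₀ = (μ_n·τ_n − τ_data·x̄)/τ₀ = (390.2374·0.098767 − 0.096114·397.4) / 0.002653 = 0.346874/0.002653 ≈ 130.7.

μ₀ = 130.7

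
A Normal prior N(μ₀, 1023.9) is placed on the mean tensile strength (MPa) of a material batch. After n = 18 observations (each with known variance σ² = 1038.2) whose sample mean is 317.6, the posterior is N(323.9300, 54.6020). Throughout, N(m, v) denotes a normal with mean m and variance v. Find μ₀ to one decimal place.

μ₀ = 436.3

The posterior mean is a precision-weighted average: μ_n = (τ₀μ₀ + τ_data·x̄)/(τ₀+τ_data), with τ₀=1/σ₀² and τ_data=n/σ².
Here τ₀ = 1/1023.9 = 0.000977 and τ_data = 18/1038.2 = 0.017338, so τ_n = 0.018315.
Rearranging for μ₀: μ₀ = (μ_n·τ_n − τ_data·x̄)/τ₀ = (323.9300·0.018315 − 0.017338·317.6) / 0.000977 = 0.426229/0.000977 ≈ 436.3.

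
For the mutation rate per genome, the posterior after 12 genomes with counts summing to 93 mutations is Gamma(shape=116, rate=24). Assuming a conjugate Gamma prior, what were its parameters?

Gamma(shape=23, rate=12)

Gamma–Poisson conjugacy: posterior shape = α + Σxᵢ, posterior rate = β + n.
So α = 116 − 93 = 23 and β = 24 − 12 = 12.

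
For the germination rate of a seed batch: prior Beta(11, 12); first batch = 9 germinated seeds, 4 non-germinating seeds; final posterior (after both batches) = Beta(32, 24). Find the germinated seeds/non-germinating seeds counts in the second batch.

Because Beta–binomial updating is additive in the counts, the combined data contributed (α_post−α_prior, β_post−β_prior) successes and failures.
Total across both batches: 32−11=21 germinated seeds, 24−12=12 non-germinating seeds.
Subtract the first batch: 21−9=12 germinated seeds and 12−4=8 non-germinating seeds.

12 germinated seeds and 8 non-germinating seeds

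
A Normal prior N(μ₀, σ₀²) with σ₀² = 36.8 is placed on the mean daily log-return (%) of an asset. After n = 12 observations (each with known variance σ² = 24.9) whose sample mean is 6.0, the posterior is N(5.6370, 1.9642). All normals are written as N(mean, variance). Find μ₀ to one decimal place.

The posterior mean is a precision-weighted average: μ_n = (τ₀μ₀ + τ_data·x̄)/(τ₀+τ_data), with τ₀=1/σ₀² and τ_data=n/σ².
Here τ₀ = 1/36.8 = 0.027174 and τ_data = 12/24.9 = 0.481928, so τ_n = 0.509102.
Rearranging for μ₀: μ₀ = (μ_n·τ_n − τ_data·x̄)/τ₀ = (5.6370·0.509102 − 0.481928·6.0) / 0.027174 = -0.021760/0.027174 ≈ -0.8.

μ₀ = -0.8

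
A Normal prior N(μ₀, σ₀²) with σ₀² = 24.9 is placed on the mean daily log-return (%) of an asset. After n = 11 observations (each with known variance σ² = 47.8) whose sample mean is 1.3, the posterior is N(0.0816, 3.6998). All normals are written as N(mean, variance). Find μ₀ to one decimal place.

With known observation variance, the Normal–Normal posterior has precision τ_n = τ₀ + n/σ² and mean μ_n = (τ₀μ₀ + (n/σ²)x̄)/τ_n.
Here τ₀ = 1/24.9 = 0.040161 and τ_data = 11/47.8 = 0.230126, so τ_n = 0.270287.
Rearranging for μ₀: μ₀ = (μ_n·τ_n − τ_data·x̄)/τ₀ = (0.0816·0.270287 − 0.230126·1.3) / 0.040161 = -0.277108/0.040161 ≈ -6.9.

μ₀ = -6.9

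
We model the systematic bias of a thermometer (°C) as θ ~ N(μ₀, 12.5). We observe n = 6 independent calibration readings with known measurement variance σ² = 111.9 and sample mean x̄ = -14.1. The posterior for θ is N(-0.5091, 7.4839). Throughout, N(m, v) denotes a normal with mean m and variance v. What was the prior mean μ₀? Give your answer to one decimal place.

μ₀ = 8.6

With known observation variance, the Normal–Normal posterior has precision τ_n = τ₀ + n/σ² and mean μ_n = (τ₀μ₀ + (n/σ²)x̄)/τ_n.
Here τ₀ = 1/12.5 = 0.080000 and τ_data = 6/111.9 = 0.053619, so τ_n = 0.133619.
Rearranging for μ₀: μ₀ = (μ_n·τ_n − τ_data·x̄)/τ₀ = (-0.5091·0.133619 − 0.053619·-14.1) / 0.080000 = 0.688002/0.080000 ≈ 8.6.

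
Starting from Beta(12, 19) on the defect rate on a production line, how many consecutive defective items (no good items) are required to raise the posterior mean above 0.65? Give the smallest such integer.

After k defective items and 0 good items the posterior is Beta(12+k, 19), with mean (12+k)/(12+19+k).
Set (12+k)/(31+k) > 0.65 and solve: k > (0.65·31 − 12)/(1 − 0.65) = 23.286.
The smallest integer exceeding 23.286 is 24, and checking k=24: (36)/(55) = 0.6545 > 0.65.

k = 24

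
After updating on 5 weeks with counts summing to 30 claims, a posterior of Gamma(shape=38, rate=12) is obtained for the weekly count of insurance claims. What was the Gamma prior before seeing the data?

Gamma(shape=8, rate=7)

A Gamma(α, β) prior (rate parametrization) on a Poisson rate with n observations summing to S gives posterior Gamma(α+S, β+n).
So α = 38 − 30 = 8 and β = 12 − 5 = 7.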